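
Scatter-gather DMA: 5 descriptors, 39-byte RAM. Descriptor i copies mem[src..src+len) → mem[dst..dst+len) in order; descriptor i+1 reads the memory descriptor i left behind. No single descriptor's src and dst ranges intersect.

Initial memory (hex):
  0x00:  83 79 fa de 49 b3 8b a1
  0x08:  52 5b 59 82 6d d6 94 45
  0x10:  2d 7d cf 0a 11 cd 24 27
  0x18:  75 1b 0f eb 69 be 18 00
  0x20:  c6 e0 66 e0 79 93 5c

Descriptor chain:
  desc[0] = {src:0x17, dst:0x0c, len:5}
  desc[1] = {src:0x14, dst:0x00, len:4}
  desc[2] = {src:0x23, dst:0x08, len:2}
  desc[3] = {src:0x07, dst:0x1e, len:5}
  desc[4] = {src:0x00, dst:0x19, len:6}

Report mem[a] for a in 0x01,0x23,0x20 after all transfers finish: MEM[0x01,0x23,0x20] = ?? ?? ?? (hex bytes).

MEM[0x01,0x23,0x20] = cd e0 79

D0: mem[0x0c..0x10] <- [27 75 1b 0f eb]
D1: mem[0x00..0x03] <- [11 cd 24 27]
D2: mem[0x08..0x09] <- [e0 79]
D3: mem[0x1e..0x22] <- [a1 e0 79 59 82]
D4: mem[0x19..0x1e] <- [11 cd 24 27 49 b3]
query mem[0x01]=0xcd, mem[0x23]=0xe0, mem[0x20]=0x79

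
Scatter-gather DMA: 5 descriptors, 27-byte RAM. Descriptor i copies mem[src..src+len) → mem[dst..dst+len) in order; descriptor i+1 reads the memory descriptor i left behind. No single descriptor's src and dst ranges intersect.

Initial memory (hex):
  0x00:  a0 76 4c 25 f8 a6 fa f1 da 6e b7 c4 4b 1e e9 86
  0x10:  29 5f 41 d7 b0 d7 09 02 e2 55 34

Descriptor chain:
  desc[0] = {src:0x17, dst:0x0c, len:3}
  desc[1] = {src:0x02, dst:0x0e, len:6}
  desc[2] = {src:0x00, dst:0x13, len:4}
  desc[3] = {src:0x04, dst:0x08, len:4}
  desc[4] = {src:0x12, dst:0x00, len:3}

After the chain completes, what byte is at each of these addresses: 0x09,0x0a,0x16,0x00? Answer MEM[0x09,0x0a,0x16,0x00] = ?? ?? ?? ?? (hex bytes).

MEM[0x09,0x0a,0x16,0x00] = a6 fa 25 fa

  after D0: wrote 3B at 0x0c = 02e255
  after D1: wrote 6B at 0x0e = 4c25f8a6faf1
  after D2: wrote 4B at 0x13 = a0764c25
  after D3: wrote 4B at 0x08 = f8a6faf1
  after D4: wrote 3B at 0x00 = faa076
query mem[0x09]=0xa6, mem[0x0a]=0xfa, mem[0x16]=0x25, mem[0x00]=0xfa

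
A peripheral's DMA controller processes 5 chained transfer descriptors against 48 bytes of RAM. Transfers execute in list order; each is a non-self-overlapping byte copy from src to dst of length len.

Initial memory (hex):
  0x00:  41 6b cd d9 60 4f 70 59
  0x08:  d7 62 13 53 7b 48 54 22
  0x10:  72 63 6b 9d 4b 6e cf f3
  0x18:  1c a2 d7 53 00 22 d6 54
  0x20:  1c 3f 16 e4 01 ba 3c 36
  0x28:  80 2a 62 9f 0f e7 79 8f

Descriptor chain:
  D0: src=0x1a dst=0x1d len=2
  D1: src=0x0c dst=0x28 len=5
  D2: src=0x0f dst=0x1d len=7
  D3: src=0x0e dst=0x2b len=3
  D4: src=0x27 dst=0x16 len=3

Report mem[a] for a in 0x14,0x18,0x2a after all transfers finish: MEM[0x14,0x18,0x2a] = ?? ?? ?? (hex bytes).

MEM[0x14,0x18,0x2a] = 4b 48 54

#0 dst[0x1d+2] := {0xd7,0x53}
#1 dst[0x28+5] := {0x7b,0x48,0x54,0x22,0x72}
#2 dst[0x1d+7] := {0x22,0x72,0x63,0x6b,0x9d,0x4b,0x6e}
#3 dst[0x2b+3] := {0x54,0x22,0x72}
#4 dst[0x16+3] := {0x36,0x7b,0x48}
query mem[0x14]=0x4b, mem[0x18]=0x48, mem[0x2a]=0x54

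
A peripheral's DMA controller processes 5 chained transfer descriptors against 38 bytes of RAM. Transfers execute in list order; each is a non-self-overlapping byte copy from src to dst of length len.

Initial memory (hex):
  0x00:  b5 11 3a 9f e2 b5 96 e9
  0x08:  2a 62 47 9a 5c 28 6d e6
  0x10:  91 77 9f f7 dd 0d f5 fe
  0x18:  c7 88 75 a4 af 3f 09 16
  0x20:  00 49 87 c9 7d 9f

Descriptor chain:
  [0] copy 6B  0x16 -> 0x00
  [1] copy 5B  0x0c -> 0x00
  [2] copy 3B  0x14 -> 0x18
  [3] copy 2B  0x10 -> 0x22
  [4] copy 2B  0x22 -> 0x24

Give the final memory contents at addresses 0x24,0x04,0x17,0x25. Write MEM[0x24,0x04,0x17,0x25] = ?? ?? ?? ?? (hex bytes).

  after D0: wrote 6B at 0x00 = f5fec78875a4
  after D1: wrote 5B at 0x00 = 5c286de691
  after D2: wrote 3B at 0x18 = dd0df5
  after D3: wrote 2B at 0x22 = 9177
  after D4: wrote 2B at 0x24 = 9177
query mem[0x24]=0x91, mem[0x04]=0x91, mem[0x17]=0xfe, mem[0x25]=0x77

MEM[0x24,0x04,0x17,0x25] = 91 91 fe 77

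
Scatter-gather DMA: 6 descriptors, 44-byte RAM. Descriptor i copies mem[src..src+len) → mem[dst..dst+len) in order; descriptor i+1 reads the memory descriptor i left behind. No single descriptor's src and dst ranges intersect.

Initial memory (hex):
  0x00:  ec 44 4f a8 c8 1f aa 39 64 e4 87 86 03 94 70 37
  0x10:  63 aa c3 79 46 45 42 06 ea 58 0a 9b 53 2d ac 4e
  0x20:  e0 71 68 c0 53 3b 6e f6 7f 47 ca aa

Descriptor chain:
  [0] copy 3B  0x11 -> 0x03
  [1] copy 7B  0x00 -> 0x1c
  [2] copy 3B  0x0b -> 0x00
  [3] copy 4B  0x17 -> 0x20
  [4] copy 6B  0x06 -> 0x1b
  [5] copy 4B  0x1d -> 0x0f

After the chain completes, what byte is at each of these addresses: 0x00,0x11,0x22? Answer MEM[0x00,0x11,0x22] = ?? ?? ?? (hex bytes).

[0] 0x11->0x03 len=3 : aa c3 79
[1] 0x00->0x1c len=7 : ec 44 4f aa c3 79 aa
[2] 0x0b->0x00 len=3 : 86 03 94
[3] 0x17->0x20 len=4 : 06 ea 58 0a
[4] 0x06->0x1b len=6 : aa 39 64 e4 87 86
[5] 0x1d->0x0f len=4 : 64 e4 87 86
query mem[0x00]=0x86, mem[0x11]=0x87, mem[0x22]=0x58

MEM[0x00,0x11,0x22] = 86 87 58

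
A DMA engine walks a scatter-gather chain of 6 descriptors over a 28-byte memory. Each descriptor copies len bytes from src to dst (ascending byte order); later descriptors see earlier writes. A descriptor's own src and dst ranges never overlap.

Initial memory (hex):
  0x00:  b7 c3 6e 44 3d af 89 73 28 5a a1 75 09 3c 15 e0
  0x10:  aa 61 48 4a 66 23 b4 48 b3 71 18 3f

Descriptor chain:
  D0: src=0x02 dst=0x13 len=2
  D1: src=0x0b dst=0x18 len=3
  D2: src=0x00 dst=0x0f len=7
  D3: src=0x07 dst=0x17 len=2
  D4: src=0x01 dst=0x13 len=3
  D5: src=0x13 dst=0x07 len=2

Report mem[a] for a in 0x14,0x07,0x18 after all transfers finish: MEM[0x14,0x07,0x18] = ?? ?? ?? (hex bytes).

MEM[0x14,0x07,0x18] = 6e c3 28

  after D0: wrote 2B at 0x13 = 6e44
  after D1: wrote 3B at 0x18 = 75093c
  after D2: wrote 7B at 0x0f = b7c36e443daf89
  after D3: wrote 2B at 0x17 = 7328
  after D4: wrote 3B at 0x13 = c36e44
  after D5: wrote 2B at 0x07 = c36e
query mem[0x14]=0x6e, mem[0x07]=0xc3, mem[0x18]=0x28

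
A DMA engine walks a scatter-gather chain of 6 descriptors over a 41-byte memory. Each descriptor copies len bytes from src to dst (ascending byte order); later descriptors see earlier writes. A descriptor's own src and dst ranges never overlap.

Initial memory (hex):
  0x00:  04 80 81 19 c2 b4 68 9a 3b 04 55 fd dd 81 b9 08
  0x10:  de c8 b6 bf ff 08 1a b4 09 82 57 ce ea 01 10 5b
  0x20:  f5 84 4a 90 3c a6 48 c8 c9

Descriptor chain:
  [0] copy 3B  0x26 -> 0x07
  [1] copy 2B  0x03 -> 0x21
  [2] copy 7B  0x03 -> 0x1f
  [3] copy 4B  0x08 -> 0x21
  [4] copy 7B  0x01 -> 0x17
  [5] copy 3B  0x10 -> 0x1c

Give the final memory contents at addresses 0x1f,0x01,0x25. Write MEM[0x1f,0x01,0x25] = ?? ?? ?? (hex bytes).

D0: mem[0x07..0x09] <- [48 c8 c9]
D1: mem[0x21..0x22] <- [19 c2]
D2: mem[0x1f..0x25] <- [19 c2 b4 68 48 c8 c9]
D3: mem[0x21..0x24] <- [c8 c9 55 fd]
D4: mem[0x17..0x1d] <- [80 81 19 c2 b4 68 48]
D5: mem[0x1c..0x1e] <- [de c8 b6]
query mem[0x1f]=0x19, mem[0x01]=0x80, mem[0x25]=0xc9

MEM[0x1f,0x01,0x25] = 19 80 c9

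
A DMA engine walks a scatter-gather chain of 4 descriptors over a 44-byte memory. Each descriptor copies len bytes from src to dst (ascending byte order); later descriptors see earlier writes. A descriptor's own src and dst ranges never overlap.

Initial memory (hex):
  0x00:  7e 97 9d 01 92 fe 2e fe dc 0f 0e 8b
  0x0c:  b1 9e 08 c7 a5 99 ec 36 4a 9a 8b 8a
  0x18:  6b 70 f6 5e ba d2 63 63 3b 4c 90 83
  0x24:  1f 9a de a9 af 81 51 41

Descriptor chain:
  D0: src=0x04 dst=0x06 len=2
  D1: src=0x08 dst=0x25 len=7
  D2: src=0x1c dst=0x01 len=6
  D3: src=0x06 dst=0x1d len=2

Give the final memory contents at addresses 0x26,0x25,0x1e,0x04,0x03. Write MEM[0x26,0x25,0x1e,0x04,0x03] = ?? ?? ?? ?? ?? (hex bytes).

[0] 0x04->0x06 len=2 : 92 fe
[1] 0x08->0x25 len=7 : dc 0f 0e 8b b1 9e 08
[2] 0x1c->0x01 len=6 : ba d2 63 63 3b 4c
[3] 0x06->0x1d len=2 : 4c fe
query mem[0x26]=0x0f, mem[0x25]=0xdc, mem[0x1e]=0xfe, mem[0x04]=0x63, mem[0x03]=0x63

MEM[0x26,0x25,0x1e,0x04,0x03] = 0f dc fe 63 63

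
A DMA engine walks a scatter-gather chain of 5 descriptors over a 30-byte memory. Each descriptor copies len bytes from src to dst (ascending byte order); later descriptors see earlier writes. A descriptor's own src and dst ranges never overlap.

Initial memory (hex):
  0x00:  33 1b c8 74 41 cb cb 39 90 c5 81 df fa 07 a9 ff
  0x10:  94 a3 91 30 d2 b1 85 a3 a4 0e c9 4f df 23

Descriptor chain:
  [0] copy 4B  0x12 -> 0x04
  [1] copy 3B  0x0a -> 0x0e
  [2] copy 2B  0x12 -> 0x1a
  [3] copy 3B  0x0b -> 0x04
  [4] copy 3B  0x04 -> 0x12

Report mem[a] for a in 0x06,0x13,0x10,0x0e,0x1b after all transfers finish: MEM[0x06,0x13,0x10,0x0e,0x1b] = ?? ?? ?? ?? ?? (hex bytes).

#0 dst[0x04+4] := {0x91,0x30,0xd2,0xb1}
#1 dst[0x0e+3] := {0x81,0xdf,0xfa}
#2 dst[0x1a+2] := {0x91,0x30}
#3 dst[0x04+3] := {0xdf,0xfa,0x07}
#4 dst[0x12+3] := {0xdf,0xfa,0x07}
query mem[0x06]=0x07, mem[0x13]=0xfa, mem[0x10]=0xfa, mem[0x0e]=0x81, mem[0x1b]=0x30

MEM[0x06,0x13,0x10,0x0e,0x1b] = 07 fa fa 81 30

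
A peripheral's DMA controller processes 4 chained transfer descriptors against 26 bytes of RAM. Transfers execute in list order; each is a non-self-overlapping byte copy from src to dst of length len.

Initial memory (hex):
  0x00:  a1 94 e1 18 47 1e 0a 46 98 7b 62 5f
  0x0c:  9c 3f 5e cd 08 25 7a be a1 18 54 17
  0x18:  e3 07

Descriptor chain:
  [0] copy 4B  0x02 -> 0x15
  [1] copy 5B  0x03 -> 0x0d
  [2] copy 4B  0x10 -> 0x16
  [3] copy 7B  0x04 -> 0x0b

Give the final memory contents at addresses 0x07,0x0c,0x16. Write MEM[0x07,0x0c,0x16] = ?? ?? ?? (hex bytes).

[0] 0x02->0x15 len=4 : e1 18 47 1e
[1] 0x03->0x0d len=5 : 18 47 1e 0a 46
[2] 0x10->0x16 len=4 : 0a 46 7a be
[3] 0x04->0x0b len=7 : 47 1e 0a 46 98 7b 62
query mem[0x07]=0x46, mem[0x0c]=0x1e, mem[0x16]=0x0a

MEM[0x07,0x0c,0x16] = 46 1e 0a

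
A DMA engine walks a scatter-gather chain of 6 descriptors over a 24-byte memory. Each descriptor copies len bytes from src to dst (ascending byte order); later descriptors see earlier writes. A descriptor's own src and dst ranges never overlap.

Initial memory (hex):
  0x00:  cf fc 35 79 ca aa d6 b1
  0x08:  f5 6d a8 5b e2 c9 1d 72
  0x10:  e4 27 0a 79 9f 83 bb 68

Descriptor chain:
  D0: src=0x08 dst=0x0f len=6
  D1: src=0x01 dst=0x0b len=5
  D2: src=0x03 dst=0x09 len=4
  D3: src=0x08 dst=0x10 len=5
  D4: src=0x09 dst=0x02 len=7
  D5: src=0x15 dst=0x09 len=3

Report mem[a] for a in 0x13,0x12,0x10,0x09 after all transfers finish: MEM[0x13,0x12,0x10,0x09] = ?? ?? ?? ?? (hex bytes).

#0 dst[0x0f+6] := {0xf5,0x6d,0xa8,0x5b,0xe2,0xc9}
#1 dst[0x0b+5] := {0xfc,0x35,0x79,0xca,0xaa}
#2 dst[0x09+4] := {0x79,0xca,0xaa,0xd6}
#3 dst[0x10+5] := {0xf5,0x79,0xca,0xaa,0xd6}
#4 dst[0x02+7] := {0x79,0xca,0xaa,0xd6,0x79,0xca,0xaa}
#5 dst[0x09+3] := {0x83,0xbb,0x68}
query mem[0x13]=0xaa, mem[0x12]=0xca, mem[0x10]=0xf5, mem[0x09]=0x83

MEM[0x13,0x12,0x10,0x09] = aa ca f5 83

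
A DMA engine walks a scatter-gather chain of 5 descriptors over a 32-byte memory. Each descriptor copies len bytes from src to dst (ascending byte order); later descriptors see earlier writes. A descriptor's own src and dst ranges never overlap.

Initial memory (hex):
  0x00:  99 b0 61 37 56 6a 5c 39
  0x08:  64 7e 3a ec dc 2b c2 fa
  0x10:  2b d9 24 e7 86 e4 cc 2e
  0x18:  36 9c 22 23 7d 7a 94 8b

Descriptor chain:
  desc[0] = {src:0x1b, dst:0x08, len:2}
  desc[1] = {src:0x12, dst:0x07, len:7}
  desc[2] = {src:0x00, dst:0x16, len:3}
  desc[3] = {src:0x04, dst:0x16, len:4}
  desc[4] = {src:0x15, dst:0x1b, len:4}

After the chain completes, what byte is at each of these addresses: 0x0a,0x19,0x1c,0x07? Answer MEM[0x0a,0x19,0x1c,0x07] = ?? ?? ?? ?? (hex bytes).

MEM[0x0a,0x19,0x1c,0x07] = e4 24 56 24

#0 dst[0x08+2] := {0x23,0x7d}
#1 dst[0x07+7] := {0x24,0xe7,0x86,0xe4,0xcc,0x2e,0x36}
#2 dst[0x16+3] := {0x99,0xb0,0x61}
#3 dst[0x16+4] := {0x56,0x6a,0x5c,0x24}
#4 dst[0x1b+4] := {0xe4,0x56,0x6a,0x5c}
query mem[0x0a]=0xe4, mem[0x19]=0x24, mem[0x1c]=0x56, mem[0x07]=0x24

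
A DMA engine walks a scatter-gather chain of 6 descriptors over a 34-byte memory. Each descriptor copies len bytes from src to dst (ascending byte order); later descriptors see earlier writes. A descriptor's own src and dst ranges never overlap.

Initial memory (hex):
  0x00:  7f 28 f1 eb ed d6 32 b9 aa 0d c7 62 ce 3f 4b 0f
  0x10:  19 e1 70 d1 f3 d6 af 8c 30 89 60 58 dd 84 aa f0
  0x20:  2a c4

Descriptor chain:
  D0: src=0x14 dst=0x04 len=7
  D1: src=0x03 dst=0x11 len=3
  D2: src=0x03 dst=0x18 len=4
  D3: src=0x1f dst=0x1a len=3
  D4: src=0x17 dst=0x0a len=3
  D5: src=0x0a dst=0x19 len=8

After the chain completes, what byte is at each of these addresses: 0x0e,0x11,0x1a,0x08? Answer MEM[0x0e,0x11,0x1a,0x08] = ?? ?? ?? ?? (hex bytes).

MEM[0x0e,0x11,0x1a,0x08] = 4b eb eb 30

[0] 0x14->0x04 len=7 : f3 d6 af 8c 30 89 60
[1] 0x03->0x11 len=3 : eb f3 d6
[2] 0x03->0x18 len=4 : eb f3 d6 af
[3] 0x1f->0x1a len=3 : f0 2a c4
[4] 0x17->0x0a len=3 : 8c eb f3
[5] 0x0a->0x19 len=8 : 8c eb f3 3f 4b 0f 19 eb
query mem[0x0e]=0x4b, mem[0x11]=0xeb, mem[0x1a]=0xeb, mem[0x08]=0x30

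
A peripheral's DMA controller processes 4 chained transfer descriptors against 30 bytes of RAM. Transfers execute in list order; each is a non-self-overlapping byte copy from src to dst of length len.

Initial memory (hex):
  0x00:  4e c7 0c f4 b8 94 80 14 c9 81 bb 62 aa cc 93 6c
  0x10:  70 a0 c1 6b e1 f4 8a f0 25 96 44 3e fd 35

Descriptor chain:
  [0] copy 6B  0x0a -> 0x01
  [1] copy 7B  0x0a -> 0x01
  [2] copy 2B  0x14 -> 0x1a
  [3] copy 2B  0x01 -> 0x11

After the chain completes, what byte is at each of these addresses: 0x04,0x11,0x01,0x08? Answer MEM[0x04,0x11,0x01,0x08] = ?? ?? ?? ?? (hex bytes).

D0: mem[0x01..0x06] <- [bb 62 aa cc 93 6c]
D1: mem[0x01..0x07] <- [bb 62 aa cc 93 6c 70]
D2: mem[0x1a..0x1b] <- [e1 f4]
D3: mem[0x11..0x12] <- [bb 62]
query mem[0x04]=0xcc, mem[0x11]=0xbb, mem[0x01]=0xbb, mem[0x08]=0xc9

MEM[0x04,0x11,0x01,0x08] = cc bb bb c9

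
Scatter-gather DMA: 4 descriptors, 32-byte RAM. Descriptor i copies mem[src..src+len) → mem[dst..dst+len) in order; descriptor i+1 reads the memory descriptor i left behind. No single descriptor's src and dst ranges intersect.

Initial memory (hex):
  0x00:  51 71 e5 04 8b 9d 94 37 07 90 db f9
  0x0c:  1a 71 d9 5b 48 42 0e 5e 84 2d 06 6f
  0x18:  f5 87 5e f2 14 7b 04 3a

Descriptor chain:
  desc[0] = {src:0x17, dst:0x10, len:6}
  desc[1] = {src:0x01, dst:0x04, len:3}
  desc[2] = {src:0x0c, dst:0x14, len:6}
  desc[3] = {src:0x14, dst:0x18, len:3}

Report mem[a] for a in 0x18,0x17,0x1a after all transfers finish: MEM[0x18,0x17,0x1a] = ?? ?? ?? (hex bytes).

MEM[0x18,0x17,0x1a] = 1a 5b d9

D0: mem[0x10..0x15] <- [6f f5 87 5e f2 14]
D1: mem[0x04..0x06] <- [71 e5 04]
D2: mem[0x14..0x19] <- [1a 71 d9 5b 6f f5]
D3: mem[0x18..0x1a] <- [1a 71 d9]
query mem[0x18]=0x1a, mem[0x17]=0x5b, mem[0x1a]=0xd9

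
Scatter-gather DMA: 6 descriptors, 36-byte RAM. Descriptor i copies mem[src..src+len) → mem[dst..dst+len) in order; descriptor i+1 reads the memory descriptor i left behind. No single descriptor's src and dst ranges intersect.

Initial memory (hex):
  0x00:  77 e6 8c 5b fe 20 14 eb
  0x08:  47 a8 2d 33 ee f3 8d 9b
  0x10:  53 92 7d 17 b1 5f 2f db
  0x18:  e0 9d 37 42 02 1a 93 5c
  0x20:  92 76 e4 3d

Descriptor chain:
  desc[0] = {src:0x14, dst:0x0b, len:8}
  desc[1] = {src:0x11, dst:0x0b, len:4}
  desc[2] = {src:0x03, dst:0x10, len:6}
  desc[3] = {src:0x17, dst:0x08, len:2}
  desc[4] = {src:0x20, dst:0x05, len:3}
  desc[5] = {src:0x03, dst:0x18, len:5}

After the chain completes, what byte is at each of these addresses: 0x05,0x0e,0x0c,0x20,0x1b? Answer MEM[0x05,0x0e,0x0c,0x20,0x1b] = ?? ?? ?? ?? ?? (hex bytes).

D0: mem[0x0b..0x12] <- [b1 5f 2f db e0 9d 37 42]
D1: mem[0x0b..0x0e] <- [37 42 17 b1]
D2: mem[0x10..0x15] <- [5b fe 20 14 eb 47]
D3: mem[0x08..0x09] <- [db e0]
D4: mem[0x05..0x07] <- [92 76 e4]
D5: mem[0x18..0x1c] <- [5b fe 92 76 e4]
query mem[0x05]=0x92, mem[0x0e]=0xb1, mem[0x0c]=0x42, mem[0x20]=0x92, mem[0x1b]=0x76

MEM[0x05,0x0e,0x0c,0x20,0x1b] = 92 b1 42 92 76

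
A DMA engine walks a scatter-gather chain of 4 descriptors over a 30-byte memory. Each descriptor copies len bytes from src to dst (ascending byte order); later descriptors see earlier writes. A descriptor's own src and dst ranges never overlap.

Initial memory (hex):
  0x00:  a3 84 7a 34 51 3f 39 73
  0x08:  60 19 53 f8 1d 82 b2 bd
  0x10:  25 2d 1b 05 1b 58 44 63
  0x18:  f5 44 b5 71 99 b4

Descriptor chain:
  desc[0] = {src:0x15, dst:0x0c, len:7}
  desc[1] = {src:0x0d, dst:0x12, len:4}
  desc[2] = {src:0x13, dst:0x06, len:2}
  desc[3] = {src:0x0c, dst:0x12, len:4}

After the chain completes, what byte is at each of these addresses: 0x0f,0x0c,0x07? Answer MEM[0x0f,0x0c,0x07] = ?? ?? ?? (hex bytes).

  after D0: wrote 7B at 0x0c = 584463f544b571
  after D1: wrote 4B at 0x12 = 4463f544
  after D2: wrote 2B at 0x06 = 63f5
  after D3: wrote 4B at 0x12 = 584463f5
query mem[0x0f]=0xf5, mem[0x0c]=0x58, mem[0x07]=0xf5

MEM[0x0f,0x0c,0x07] = f5 58 f5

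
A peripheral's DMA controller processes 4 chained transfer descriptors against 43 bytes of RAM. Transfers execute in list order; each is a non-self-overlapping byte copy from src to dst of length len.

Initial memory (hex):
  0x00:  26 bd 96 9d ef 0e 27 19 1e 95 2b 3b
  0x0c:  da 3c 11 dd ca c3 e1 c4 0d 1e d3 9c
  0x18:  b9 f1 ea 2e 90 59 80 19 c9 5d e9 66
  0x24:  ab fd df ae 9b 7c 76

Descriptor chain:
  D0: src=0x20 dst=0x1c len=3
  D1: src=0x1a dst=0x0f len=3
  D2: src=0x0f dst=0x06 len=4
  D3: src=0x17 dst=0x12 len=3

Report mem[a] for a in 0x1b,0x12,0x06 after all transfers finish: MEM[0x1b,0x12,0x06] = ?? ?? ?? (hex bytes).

MEM[0x1b,0x12,0x06] = 2e 9c ea

#0 dst[0x1c+3] := {0xc9,0x5d,0xe9}
#1 dst[0x0f+3] := {0xea,0x2e,0xc9}
#2 dst[0x06+4] := {0xea,0x2e,0xc9,0xe1}
#3 dst[0x12+3] := {0x9c,0xb9,0xf1}
query mem[0x1b]=0x2e, mem[0x12]=0x9c, mem[0x06]=0xea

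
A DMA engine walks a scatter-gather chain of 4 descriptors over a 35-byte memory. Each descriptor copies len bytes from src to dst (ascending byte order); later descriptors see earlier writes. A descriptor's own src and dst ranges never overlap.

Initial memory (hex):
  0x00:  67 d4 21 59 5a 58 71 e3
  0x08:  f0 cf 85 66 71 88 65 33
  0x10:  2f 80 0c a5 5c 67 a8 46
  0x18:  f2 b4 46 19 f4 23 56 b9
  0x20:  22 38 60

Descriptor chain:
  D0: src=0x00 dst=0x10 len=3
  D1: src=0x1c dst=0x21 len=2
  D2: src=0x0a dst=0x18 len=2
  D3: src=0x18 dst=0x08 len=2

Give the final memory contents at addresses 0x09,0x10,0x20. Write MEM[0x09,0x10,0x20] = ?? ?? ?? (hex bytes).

D0: mem[0x10..0x12] <- [67 d4 21]
D1: mem[0x21..0x22] <- [f4 23]
D2: mem[0x18..0x19] <- [85 66]
D3: mem[0x08..0x09] <- [85 66]
query mem[0x09]=0x66, mem[0x10]=0x67, mem[0x20]=0x22

MEM[0x09,0x10,0x20] = 66 67 22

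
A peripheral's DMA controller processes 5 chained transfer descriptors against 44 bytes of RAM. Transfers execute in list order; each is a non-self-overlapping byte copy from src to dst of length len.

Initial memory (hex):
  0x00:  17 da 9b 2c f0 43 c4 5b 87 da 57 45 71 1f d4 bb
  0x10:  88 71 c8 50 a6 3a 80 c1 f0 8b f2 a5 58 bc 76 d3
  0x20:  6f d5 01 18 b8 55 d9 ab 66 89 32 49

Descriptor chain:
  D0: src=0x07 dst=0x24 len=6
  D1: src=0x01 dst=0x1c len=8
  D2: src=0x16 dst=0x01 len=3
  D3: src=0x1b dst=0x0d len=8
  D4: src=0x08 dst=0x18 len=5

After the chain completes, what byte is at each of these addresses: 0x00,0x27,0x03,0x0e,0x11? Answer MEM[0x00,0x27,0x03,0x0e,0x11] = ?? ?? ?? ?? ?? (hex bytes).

MEM[0x00,0x27,0x03,0x0e,0x11] = 17 57 f0 da f0

#0 dst[0x24+6] := {0x5b,0x87,0xda,0x57,0x45,0x71}
#1 dst[0x1c+8] := {0xda,0x9b,0x2c,0xf0,0x43,0xc4,0x5b,0x87}
#2 dst[0x01+3] := {0x80,0xc1,0xf0}
#3 dst[0x0d+8] := {0xa5,0xda,0x9b,0x2c,0xf0,0x43,0xc4,0x5b}
#4 dst[0x18+5] := {0x87,0xda,0x57,0x45,0x71}
query mem[0x00]=0x17, mem[0x27]=0x57, mem[0x03]=0xf0, mem[0x0e]=0xda, mem[0x11]=0xf0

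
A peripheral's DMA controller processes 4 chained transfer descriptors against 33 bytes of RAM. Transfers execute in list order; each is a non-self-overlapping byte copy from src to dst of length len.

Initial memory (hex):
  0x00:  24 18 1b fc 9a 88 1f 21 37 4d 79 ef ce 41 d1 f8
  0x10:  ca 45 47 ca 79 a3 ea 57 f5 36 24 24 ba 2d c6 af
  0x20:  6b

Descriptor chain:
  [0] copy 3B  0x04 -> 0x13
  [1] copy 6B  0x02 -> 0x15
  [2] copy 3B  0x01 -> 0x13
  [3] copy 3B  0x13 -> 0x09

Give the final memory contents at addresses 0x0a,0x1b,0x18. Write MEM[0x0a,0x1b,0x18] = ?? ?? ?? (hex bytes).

MEM[0x0a,0x1b,0x18] = 1b 24 88

D0: mem[0x13..0x15] <- [9a 88 1f]
D1: mem[0x15..0x1a] <- [1b fc 9a 88 1f 21]
D2: mem[0x13..0x15] <- [18 1b fc]
D3: mem[0x09..0x0b] <- [18 1b fc]
query mem[0x0a]=0x1b, mem[0x1b]=0x24, mem[0x18]=0x88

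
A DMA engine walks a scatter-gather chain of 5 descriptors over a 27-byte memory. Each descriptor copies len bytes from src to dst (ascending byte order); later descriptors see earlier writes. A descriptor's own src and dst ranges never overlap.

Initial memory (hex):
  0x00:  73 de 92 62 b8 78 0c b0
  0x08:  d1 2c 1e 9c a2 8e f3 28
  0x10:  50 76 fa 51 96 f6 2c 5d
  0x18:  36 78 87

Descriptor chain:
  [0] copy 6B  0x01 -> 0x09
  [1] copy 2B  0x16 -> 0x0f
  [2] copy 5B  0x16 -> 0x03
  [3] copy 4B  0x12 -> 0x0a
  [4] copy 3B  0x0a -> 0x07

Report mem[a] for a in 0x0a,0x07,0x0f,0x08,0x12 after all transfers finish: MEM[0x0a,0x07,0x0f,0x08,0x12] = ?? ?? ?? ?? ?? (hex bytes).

MEM[0x0a,0x07,0x0f,0x08,0x12] = fa fa 2c 51 fa

[0] 0x01->0x09 len=6 : de 92 62 b8 78 0c
[1] 0x16->0x0f len=2 : 2c 5d
[2] 0x16->0x03 len=5 : 2c 5d 36 78 87
[3] 0x12->0x0a len=4 : fa 51 96 f6
[4] 0x0a->0x07 len=3 : fa 51 96
query mem[0x0a]=0xfa, mem[0x07]=0xfa, mem[0x0f]=0x2c, mem[0x08]=0x51, mem[0x12]=0xfa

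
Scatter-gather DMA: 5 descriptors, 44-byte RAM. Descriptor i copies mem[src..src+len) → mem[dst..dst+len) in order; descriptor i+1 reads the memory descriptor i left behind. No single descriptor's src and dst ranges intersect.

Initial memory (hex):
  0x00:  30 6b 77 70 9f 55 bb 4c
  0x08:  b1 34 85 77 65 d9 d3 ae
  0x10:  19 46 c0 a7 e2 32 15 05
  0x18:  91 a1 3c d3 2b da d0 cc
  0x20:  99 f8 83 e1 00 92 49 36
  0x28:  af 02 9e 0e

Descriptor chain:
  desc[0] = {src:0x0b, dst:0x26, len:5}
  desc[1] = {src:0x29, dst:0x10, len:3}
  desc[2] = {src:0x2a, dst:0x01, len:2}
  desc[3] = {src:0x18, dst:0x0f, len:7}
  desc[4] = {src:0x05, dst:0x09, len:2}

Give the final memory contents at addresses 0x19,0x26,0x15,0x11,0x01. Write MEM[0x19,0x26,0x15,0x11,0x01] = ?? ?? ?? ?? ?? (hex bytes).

D0: mem[0x26..0x2a] <- [77 65 d9 d3 ae]
D1: mem[0x10..0x12] <- [d3 ae 0e]
D2: mem[0x01..0x02] <- [ae 0e]
D3: mem[0x0f..0x15] <- [91 a1 3c d3 2b da d0]
D4: mem[0x09..0x0a] <- [55 bb]
query mem[0x19]=0xa1, mem[0x26]=0x77, mem[0x15]=0xd0, mem[0x11]=0x3c, mem[0x01]=0xae

MEM[0x19,0x26,0x15,0x11,0x01] = a1 77 d0 3c ae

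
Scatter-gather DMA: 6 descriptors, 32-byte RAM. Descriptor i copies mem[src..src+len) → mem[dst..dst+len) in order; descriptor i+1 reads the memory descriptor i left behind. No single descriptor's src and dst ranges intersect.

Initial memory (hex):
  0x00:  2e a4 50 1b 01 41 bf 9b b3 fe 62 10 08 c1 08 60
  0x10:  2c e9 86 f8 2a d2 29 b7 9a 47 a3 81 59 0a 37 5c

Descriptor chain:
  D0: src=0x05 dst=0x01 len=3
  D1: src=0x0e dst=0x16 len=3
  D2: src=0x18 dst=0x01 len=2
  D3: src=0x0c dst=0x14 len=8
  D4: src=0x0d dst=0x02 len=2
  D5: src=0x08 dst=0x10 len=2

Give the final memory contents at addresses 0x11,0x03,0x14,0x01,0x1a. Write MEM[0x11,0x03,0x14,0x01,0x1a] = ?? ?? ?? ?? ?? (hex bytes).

  after D0: wrote 3B at 0x01 = 41bf9b
  after D1: wrote 3B at 0x16 = 08602c
  after D2: wrote 2B at 0x01 = 2c47
  after D3: wrote 8B at 0x14 = 08c108602ce986f8
  after D4: wrote 2B at 0x02 = c108
  after D5: wrote 2B at 0x10 = b3fe
query mem[0x11]=0xfe, mem[0x03]=0x08, mem[0x14]=0x08, mem[0x01]=0x2c, mem[0x1a]=0x86

MEM[0x11,0x03,0x14,0x01,0x1a] = fe 08 08 2c 86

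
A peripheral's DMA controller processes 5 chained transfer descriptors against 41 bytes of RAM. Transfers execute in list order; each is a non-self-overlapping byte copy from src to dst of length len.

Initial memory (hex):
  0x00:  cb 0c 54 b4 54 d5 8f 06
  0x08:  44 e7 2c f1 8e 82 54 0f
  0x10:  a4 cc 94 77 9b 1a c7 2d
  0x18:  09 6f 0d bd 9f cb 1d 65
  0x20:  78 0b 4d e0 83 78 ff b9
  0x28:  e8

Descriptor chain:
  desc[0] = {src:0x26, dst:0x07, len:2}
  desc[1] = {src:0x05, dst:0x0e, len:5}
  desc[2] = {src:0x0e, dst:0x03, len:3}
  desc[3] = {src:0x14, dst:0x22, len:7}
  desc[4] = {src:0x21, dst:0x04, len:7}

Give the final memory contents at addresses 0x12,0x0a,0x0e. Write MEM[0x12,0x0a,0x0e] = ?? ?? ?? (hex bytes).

  after D0: wrote 2B at 0x07 = ffb9
  after D1: wrote 5B at 0x0e = d58fffb9e7
  after D2: wrote 3B at 0x03 = d58fff
  after D3: wrote 7B at 0x22 = 9b1ac72d096f0d
  after D4: wrote 7B at 0x04 = 0b9b1ac72d096f
query mem[0x12]=0xe7, mem[0x0a]=0x6f, mem[0x0e]=0xd5

MEM[0x12,0x0a,0x0e] = e7 6f d5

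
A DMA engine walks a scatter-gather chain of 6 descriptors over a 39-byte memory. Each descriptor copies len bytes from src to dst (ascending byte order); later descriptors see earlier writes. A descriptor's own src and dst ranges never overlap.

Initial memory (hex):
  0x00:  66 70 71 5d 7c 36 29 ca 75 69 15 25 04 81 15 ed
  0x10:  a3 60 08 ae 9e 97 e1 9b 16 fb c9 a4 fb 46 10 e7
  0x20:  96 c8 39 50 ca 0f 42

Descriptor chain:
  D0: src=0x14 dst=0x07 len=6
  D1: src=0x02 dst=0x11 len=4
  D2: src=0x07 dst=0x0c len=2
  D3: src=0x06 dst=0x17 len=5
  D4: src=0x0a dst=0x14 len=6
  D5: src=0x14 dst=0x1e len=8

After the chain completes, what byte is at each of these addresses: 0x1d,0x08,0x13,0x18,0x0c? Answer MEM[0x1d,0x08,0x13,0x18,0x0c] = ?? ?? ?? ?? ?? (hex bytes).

MEM[0x1d,0x08,0x13,0x18,0x0c] = 46 97 7c 15 9e

  after D0: wrote 6B at 0x07 = 9e97e19b16fb
  after D1: wrote 4B at 0x11 = 715d7c36
  after D2: wrote 2B at 0x0c = 9e97
  after D3: wrote 5B at 0x17 = 299e97e19b
  after D4: wrote 6B at 0x14 = 9b169e9715ed
  after D5: wrote 8B at 0x1e = 9b169e9715ede19b
query mem[0x1d]=0x46, mem[0x08]=0x97, mem[0x13]=0x7c, mem[0x18]=0x15, mem[0x0c]=0x9e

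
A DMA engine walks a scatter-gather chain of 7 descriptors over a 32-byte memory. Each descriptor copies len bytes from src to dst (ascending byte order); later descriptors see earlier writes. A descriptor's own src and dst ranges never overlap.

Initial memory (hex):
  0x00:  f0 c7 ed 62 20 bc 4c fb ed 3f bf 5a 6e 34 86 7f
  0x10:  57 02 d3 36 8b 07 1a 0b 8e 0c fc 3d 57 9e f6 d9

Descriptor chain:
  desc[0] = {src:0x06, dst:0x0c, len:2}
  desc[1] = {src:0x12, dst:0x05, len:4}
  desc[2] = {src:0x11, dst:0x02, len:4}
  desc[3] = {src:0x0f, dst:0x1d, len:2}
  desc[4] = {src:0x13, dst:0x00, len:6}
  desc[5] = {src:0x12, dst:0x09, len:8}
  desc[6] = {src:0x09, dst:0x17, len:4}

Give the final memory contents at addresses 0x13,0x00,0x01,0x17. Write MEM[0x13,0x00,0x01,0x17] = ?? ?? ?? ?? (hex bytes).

[0] 0x06->0x0c len=2 : 4c fb
[1] 0x12->0x05 len=4 : d3 36 8b 07
[2] 0x11->0x02 len=4 : 02 d3 36 8b
[3] 0x0f->0x1d len=2 : 7f 57
[4] 0x13->0x00 len=6 : 36 8b 07 1a 0b 8e
[5] 0x12->0x09 len=8 : d3 36 8b 07 1a 0b 8e 0c
[6] 0x09->0x17 len=4 : d3 36 8b 07
query mem[0x13]=0x36, mem[0x00]=0x36, mem[0x01]=0x8b, mem[0x17]=0xd3

MEM[0x13,0x00,0x01,0x17] = 36 36 8b d3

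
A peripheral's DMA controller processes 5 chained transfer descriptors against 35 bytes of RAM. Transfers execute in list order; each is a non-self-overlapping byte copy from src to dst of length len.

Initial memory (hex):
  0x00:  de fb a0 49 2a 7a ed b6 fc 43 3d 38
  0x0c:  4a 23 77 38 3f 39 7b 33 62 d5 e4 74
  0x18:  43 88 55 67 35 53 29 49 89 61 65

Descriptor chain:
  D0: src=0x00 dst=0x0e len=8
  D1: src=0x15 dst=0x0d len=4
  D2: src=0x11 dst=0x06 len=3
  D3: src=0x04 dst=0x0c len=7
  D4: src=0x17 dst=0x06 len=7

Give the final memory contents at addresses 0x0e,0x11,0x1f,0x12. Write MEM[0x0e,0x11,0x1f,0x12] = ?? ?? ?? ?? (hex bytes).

MEM[0x0e,0x11,0x1f,0x12] = 49 43 49 3d

#0 dst[0x0e+8] := {0xde,0xfb,0xa0,0x49,0x2a,0x7a,0xed,0xb6}
#1 dst[0x0d+4] := {0xb6,0xe4,0x74,0x43}
#2 dst[0x06+3] := {0x49,0x2a,0x7a}
#3 dst[0x0c+7] := {0x2a,0x7a,0x49,0x2a,0x7a,0x43,0x3d}
#4 dst[0x06+7] := {0x74,0x43,0x88,0x55,0x67,0x35,0x53}
query mem[0x0e]=0x49, mem[0x11]=0x43, mem[0x1f]=0x49, mem[0x12]=0x3d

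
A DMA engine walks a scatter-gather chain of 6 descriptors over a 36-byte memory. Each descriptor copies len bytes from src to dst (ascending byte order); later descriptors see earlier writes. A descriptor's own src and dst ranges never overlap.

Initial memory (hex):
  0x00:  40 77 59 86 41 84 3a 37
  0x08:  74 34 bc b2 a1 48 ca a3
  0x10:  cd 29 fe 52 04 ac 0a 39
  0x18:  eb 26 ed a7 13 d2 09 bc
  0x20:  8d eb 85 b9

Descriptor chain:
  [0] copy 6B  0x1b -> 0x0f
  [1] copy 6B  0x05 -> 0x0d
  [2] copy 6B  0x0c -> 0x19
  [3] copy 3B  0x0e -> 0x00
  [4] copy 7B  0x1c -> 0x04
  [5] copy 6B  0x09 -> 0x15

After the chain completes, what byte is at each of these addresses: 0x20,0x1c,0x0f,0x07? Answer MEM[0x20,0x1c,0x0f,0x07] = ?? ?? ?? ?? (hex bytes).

[0] 0x1b->0x0f len=6 : a7 13 d2 09 bc 8d
[1] 0x05->0x0d len=6 : 84 3a 37 74 34 bc
[2] 0x0c->0x19 len=6 : a1 84 3a 37 74 34
[3] 0x0e->0x00 len=3 : 3a 37 74
[4] 0x1c->0x04 len=7 : 37 74 34 bc 8d eb 85
[5] 0x09->0x15 len=6 : eb 85 b2 a1 84 3a
query mem[0x20]=0x8d, mem[0x1c]=0x37, mem[0x0f]=0x37, mem[0x07]=0xbc

MEM[0x20,0x1c,0x0f,0x07] = 8d 37 37 bc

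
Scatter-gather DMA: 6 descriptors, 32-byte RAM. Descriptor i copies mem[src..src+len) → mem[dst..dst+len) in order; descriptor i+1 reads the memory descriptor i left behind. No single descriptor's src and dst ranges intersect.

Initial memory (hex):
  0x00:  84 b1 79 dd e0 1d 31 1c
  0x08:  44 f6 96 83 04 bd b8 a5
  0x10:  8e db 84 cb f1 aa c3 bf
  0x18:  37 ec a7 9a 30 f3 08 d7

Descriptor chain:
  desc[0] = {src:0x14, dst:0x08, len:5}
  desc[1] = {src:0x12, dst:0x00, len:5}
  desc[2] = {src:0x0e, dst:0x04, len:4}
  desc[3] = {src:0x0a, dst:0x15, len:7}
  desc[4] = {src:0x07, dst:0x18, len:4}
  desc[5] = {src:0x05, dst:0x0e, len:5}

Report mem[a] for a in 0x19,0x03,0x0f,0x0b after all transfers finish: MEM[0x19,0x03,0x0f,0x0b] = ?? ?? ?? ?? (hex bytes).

MEM[0x19,0x03,0x0f,0x0b] = f1 aa 8e bf

[0] 0x14->0x08 len=5 : f1 aa c3 bf 37
[1] 0x12->0x00 len=5 : 84 cb f1 aa c3
[2] 0x0e->0x04 len=4 : b8 a5 8e db
[3] 0x0a->0x15 len=7 : c3 bf 37 bd b8 a5 8e
[4] 0x07->0x18 len=4 : db f1 aa c3
[5] 0x05->0x0e len=5 : a5 8e db f1 aa
query mem[0x19]=0xf1, mem[0x03]=0xaa, mem[0x0f]=0x8e, mem[0x0b]=0xbf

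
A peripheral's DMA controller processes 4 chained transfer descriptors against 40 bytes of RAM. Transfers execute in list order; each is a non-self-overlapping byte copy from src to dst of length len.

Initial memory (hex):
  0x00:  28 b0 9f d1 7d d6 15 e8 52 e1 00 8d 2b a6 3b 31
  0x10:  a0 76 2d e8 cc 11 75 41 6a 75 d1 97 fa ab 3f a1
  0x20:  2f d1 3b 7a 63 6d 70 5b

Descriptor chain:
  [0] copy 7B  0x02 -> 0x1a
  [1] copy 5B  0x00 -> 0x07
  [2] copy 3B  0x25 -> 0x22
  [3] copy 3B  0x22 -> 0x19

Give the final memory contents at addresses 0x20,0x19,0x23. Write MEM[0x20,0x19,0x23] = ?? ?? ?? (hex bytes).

[0] 0x02->0x1a len=7 : 9f d1 7d d6 15 e8 52
[1] 0x00->0x07 len=5 : 28 b0 9f d1 7d
[2] 0x25->0x22 len=3 : 6d 70 5b
[3] 0x22->0x19 len=3 : 6d 70 5b
query mem[0x20]=0x52, mem[0x19]=0x6d, mem[0x23]=0x70

MEM[0x20,0x19,0x23] = 52 6d 70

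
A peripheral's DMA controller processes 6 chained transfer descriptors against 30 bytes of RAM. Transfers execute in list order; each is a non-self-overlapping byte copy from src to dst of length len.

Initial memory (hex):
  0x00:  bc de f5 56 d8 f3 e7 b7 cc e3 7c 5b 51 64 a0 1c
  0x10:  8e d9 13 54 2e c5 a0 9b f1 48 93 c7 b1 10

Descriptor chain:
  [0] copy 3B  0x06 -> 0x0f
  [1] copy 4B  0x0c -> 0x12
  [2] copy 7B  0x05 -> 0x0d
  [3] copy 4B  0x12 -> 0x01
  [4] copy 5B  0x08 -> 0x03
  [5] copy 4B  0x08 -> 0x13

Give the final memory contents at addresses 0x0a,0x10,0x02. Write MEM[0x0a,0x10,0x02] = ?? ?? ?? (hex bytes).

D0: mem[0x0f..0x11] <- [e7 b7 cc]
D1: mem[0x12..0x15] <- [51 64 a0 e7]
D2: mem[0x0d..0x13] <- [f3 e7 b7 cc e3 7c 5b]
D3: mem[0x01..0x04] <- [7c 5b a0 e7]
D4: mem[0x03..0x07] <- [cc e3 7c 5b 51]
D5: mem[0x13..0x16] <- [cc e3 7c 5b]
query mem[0x0a]=0x7c, mem[0x10]=0xcc, mem[0x02]=0x5b

MEM[0x0a,0x10,0x02] = 7c cc 5b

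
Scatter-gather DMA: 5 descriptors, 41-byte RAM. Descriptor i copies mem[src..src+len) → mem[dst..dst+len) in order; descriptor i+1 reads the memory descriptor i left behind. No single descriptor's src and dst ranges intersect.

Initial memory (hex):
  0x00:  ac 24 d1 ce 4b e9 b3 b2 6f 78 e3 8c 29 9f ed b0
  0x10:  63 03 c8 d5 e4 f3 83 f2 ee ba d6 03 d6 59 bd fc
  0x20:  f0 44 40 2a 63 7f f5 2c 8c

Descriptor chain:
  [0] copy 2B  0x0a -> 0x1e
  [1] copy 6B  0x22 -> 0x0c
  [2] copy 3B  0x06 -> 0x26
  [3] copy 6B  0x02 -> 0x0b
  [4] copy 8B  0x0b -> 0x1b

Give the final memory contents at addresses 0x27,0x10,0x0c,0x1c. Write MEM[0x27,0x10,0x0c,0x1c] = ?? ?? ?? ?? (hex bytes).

MEM[0x27,0x10,0x0c,0x1c] = b2 b2 ce ce

#0 dst[0x1e+2] := {0xe3,0x8c}
#1 dst[0x0c+6] := {0x40,0x2a,0x63,0x7f,0xf5,0x2c}
#2 dst[0x26+3] := {0xb3,0xb2,0x6f}
#3 dst[0x0b+6] := {0xd1,0xce,0x4b,0xe9,0xb3,0xb2}
#4 dst[0x1b+8] := {0xd1,0xce,0x4b,0xe9,0xb3,0xb2,0x2c,0xc8}
query mem[0x27]=0xb2, mem[0x10]=0xb2, mem[0x0c]=0xce, mem[0x1c]=0xce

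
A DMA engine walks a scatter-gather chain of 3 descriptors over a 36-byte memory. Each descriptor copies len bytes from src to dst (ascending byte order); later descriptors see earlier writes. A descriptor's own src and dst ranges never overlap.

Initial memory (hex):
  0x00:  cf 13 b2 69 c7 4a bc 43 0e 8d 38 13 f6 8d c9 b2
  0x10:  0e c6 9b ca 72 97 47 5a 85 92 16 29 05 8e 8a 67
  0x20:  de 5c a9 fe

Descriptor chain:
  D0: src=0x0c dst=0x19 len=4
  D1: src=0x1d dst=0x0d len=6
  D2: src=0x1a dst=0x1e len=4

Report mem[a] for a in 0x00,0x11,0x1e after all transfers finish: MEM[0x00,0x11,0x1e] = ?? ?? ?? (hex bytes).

MEM[0x00,0x11,0x1e] = cf 5c 8d

  after D0: wrote 4B at 0x19 = f68dc9b2
  after D1: wrote 6B at 0x0d = 8e8a67de5ca9
  after D2: wrote 4B at 0x1e = 8dc9b28e
query mem[0x00]=0xcf, mem[0x11]=0x5c, mem[0x1e]=0x8d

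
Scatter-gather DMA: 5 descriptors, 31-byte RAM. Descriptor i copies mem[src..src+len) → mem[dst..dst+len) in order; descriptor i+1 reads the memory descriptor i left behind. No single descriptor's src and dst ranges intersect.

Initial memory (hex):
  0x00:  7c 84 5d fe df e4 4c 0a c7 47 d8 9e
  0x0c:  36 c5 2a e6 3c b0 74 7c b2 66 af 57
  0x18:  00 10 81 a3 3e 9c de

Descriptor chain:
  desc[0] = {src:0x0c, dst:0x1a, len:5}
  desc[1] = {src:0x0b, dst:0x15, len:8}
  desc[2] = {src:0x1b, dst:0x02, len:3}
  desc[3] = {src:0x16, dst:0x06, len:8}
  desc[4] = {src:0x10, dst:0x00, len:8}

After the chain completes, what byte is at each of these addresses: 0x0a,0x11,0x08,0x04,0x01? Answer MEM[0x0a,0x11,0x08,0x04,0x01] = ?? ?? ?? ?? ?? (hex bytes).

[0] 0x0c->0x1a len=5 : 36 c5 2a e6 3c
[1] 0x0b->0x15 len=8 : 9e 36 c5 2a e6 3c b0 74
[2] 0x1b->0x02 len=3 : b0 74 e6
[3] 0x16->0x06 len=8 : 36 c5 2a e6 3c b0 74 e6
[4] 0x10->0x00 len=8 : 3c b0 74 7c b2 9e 36 c5
query mem[0x0a]=0x3c, mem[0x11]=0xb0, mem[0x08]=0x2a, mem[0x04]=0xb2, mem[0x01]=0xb0

MEM[0x0a,0x11,0x08,0x04,0x01] = 3c b0 2a b2 b0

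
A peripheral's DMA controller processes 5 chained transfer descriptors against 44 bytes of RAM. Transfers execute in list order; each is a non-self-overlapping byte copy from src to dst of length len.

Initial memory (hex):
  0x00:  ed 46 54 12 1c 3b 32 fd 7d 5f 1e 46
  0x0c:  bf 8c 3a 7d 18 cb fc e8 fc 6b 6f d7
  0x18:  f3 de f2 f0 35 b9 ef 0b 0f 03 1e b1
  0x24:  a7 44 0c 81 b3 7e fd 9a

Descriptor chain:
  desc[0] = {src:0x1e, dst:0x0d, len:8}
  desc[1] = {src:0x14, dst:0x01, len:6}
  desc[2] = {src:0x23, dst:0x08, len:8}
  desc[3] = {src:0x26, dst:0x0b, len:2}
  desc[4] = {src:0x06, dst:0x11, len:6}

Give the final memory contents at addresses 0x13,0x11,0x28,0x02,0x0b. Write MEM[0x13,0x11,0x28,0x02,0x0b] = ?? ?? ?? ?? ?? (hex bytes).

MEM[0x13,0x11,0x28,0x02,0x0b] = b1 de b3 6b 0c

[0] 0x1e->0x0d len=8 : ef 0b 0f 03 1e b1 a7 44
[1] 0x14->0x01 len=6 : 44 6b 6f d7 f3 de
[2] 0x23->0x08 len=8 : b1 a7 44 0c 81 b3 7e fd
[3] 0x26->0x0b len=2 : 0c 81
[4] 0x06->0x11 len=6 : de fd b1 a7 44 0c
query mem[0x13]=0xb1, mem[0x11]=0xde, mem[0x28]=0xb3, mem[0x02]=0x6b, mem[0x0b]=0x0c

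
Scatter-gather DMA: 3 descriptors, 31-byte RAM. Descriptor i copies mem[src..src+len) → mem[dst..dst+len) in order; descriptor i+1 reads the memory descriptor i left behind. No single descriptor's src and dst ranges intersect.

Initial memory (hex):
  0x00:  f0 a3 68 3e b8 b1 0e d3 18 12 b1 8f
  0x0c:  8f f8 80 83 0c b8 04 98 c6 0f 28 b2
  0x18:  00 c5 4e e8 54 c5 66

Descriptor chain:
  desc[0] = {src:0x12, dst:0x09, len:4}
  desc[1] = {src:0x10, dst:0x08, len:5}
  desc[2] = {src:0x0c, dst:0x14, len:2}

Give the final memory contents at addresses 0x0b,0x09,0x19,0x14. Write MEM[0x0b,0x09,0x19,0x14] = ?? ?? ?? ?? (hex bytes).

#0 dst[0x09+4] := {0x04,0x98,0xc6,0x0f}
#1 dst[0x08+5] := {0x0c,0xb8,0x04,0x98,0xc6}
#2 dst[0x14+2] := {0xc6,0xf8}
query mem[0x0b]=0x98, mem[0x09]=0xb8, mem[0x19]=0xc5, mem[0x14]=0xc6

MEM[0x0b,0x09,0x19,0x14] = 98 b8 c5 c6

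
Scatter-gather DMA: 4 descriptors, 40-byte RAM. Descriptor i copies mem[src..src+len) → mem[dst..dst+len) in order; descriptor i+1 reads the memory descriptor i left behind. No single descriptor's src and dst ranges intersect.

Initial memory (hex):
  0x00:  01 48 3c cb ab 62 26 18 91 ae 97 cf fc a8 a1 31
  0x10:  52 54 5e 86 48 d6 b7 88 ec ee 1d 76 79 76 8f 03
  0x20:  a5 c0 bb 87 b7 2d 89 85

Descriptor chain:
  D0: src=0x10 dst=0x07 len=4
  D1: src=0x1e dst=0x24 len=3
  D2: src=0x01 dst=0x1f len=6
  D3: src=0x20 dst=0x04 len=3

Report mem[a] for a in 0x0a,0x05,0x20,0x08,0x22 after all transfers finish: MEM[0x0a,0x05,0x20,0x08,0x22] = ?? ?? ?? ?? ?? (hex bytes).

MEM[0x0a,0x05,0x20,0x08,0x22] = 86 cb 3c 54 ab

D0: mem[0x07..0x0a] <- [52 54 5e 86]
D1: mem[0x24..0x26] <- [8f 03 a5]
D2: mem[0x1f..0x24] <- [48 3c cb ab 62 26]
D3: mem[0x04..0x06] <- [3c cb ab]
query mem[0x0a]=0x86, mem[0x05]=0xcb, mem[0x20]=0x3c, mem[0x08]=0x54, mem[0x22]=0xab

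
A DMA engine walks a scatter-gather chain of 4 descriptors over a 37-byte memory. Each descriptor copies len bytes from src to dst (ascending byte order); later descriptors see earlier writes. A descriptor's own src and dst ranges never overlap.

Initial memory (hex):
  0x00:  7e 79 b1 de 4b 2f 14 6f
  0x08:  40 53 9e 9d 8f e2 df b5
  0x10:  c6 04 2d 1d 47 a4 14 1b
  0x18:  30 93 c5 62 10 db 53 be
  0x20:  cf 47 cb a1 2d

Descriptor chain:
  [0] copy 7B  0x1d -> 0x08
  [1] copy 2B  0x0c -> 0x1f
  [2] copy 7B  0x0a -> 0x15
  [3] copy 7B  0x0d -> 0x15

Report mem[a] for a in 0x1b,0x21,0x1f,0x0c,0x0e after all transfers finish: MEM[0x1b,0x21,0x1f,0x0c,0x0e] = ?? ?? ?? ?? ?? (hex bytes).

MEM[0x1b,0x21,0x1f,0x0c,0x0e] = 1d 47 47 47 a1

  after D0: wrote 7B at 0x08 = db53becf47cba1
  after D1: wrote 2B at 0x1f = 47cb
  after D2: wrote 7B at 0x15 = becf47cba1b5c6
  after D3: wrote 7B at 0x15 = cba1b5c6042d1d
query mem[0x1b]=0x1d, mem[0x21]=0x47, mem[0x1f]=0x47, mem[0x0c]=0x47, mem[0x0e]=0xa1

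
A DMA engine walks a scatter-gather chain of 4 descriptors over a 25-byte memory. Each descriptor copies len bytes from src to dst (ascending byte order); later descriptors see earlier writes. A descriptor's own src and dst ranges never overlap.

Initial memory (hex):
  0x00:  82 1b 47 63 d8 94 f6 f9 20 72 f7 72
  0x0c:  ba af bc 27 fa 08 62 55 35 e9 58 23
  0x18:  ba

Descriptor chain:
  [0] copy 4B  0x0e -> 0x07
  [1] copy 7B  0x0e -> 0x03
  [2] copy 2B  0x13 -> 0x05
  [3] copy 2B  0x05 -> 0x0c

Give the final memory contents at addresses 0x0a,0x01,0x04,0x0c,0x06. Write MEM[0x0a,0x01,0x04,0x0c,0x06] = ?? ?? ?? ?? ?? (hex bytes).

[0] 0x0e->0x07 len=4 : bc 27 fa 08
[1] 0x0e->0x03 len=7 : bc 27 fa 08 62 55 35
[2] 0x13->0x05 len=2 : 55 35
[3] 0x05->0x0c len=2 : 55 35
query mem[0x0a]=0x08, mem[0x01]=0x1b, mem[0x04]=0x27, mem[0x0c]=0x55, mem[0x06]=0x35

MEM[0x0a,0x01,0x04,0x0c,0x06] = 08 1b 27 55 35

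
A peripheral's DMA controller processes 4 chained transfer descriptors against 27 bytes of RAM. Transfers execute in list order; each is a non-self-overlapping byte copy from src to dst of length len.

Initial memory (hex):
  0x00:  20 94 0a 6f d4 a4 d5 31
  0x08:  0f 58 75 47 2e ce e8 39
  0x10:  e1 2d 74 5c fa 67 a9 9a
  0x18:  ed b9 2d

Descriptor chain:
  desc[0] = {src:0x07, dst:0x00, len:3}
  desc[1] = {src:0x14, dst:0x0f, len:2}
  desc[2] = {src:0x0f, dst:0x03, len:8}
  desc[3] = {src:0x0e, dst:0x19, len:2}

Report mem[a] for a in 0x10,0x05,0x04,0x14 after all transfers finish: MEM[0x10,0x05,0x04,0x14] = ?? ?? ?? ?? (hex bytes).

#0 dst[0x00+3] := {0x31,0x0f,0x58}
#1 dst[0x0f+2] := {0xfa,0x67}
#2 dst[0x03+8] := {0xfa,0x67,0x2d,0x74,0x5c,0xfa,0x67,0xa9}
#3 dst[0x19+2] := {0xe8,0xfa}
query mem[0x10]=0x67, mem[0x05]=0x2d, mem[0x04]=0x67, mem[0x14]=0xfa

MEM[0x10,0x05,0x04,0x14] = 67 2d 67 fa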